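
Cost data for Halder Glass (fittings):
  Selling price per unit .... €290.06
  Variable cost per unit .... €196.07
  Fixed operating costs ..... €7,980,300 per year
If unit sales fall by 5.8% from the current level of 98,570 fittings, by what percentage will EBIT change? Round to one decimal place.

-41.8%

Total contribution margin = 98,570 × €93.99 = €9,264,594.30.
EBIT = €9,264,594.30 − €7,980,300 = €1,284,294.30.
Degree of operating leverage = €9,264,594.30 / €1,284,294.30 = 7.2138.
%ΔEBIT = DOL × %ΔSales = 7.2138 × -5.8% = -41.8%.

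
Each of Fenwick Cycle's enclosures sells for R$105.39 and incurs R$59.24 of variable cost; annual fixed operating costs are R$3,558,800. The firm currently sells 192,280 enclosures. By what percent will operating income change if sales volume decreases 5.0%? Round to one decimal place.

-8.3%

At 192,280 units, contribution = 192,280 × R$46.15 = R$8,873,722.00.
Subtracting fixed costs: EBIT = R$8,873,722.00 − R$3,558,800 = R$5,314,922.00.
DOL = contribution ÷ EBIT = R$8,873,722.00 ÷ R$5,314,922.00 = 1.6696.
Operating income changes by 1.6696 × -5.0% = -8.3%.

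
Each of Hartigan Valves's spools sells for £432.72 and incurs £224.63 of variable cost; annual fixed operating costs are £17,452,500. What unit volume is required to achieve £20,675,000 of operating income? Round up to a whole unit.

Contribution margin per unit = £432.72 − £224.63 = £208.09.
Required volume = (fixed costs + target profit) ÷ CM = (£17,452,500 + £20,675,000) ÷ £208.09 = 183,226.01, so 183,227 spools.

183,227 spools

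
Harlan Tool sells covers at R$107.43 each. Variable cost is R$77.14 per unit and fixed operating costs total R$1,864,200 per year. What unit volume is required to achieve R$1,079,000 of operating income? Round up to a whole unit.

Each unit contributes R$107.43 − R$77.14 = R$30.29.
Required volume = (fixed costs + target profit) ÷ CM = (R$1,864,200 + R$1,079,000) ÷ R$30.29 = 97,167.38, so 97,168 covers.

97,168 covers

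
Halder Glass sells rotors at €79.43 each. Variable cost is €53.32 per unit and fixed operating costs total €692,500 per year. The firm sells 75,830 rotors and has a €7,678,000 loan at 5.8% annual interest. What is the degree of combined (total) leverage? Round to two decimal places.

Contribution at this volume is 75,830 × €26.11 = €1,979,921.30.
Subtracting fixed costs: EBIT = €1,979,921.30 − €692,500 = €1,287,421.30. Interest = €445,324.00, so EBIT − I = €842,097.30.
DCL = contribution ÷ (EBIT − I) = €1,979,921.30 ÷ €842,097.30 = 2.3512.

2.35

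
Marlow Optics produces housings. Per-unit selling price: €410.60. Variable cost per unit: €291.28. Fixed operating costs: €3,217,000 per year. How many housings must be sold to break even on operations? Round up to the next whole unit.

Each unit contributes €410.60 − €291.28 = €119.32.
Units to break even: €3,217,000 ÷ €119.32 = 26,961.11, rounded up to 26,962.

26,962 housings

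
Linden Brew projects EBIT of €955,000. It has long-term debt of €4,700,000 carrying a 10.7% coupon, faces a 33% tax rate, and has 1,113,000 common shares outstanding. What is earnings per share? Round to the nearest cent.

€0.27

Interest = €502,900.00, so EBT = €955,000 − €502,900.00 = €452,100.00.
Net income = €452,100.00 × (1 − 0.33) = €302,907.00.
EPS = €302,907.00 ÷ 1,113,000 = €0.27.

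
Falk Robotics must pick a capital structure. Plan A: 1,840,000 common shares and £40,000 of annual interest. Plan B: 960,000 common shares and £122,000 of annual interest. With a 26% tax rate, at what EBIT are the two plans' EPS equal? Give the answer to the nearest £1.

£211,455

At indifference, (EBIT − 40,000)(1 − t)/1,840,000 = (EBIT − 122,000)(1 − t)/960,000.
Cancelling (1 − t) and cross-multiplying: 960,000·(EBIT − 40,000) = 1,840,000·(EBIT − 122,000).
EBIT × (1,840,000 − 960,000) = 122,000 × 1,840,000 − 40,000 × 960,000 = 186,080,000,000, so EBIT = 186,080,000,000 ÷ 880,000 = 211,454.55.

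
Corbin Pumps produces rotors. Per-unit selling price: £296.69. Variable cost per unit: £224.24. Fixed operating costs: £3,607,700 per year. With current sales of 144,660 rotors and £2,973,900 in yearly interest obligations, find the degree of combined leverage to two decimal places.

At 144,660 units, contribution = 144,660 × £72.45 = £10,480,617.00.
EBIT = £10,480,617.00 − £3,607,700 = £6,872,917.00. Interest = £2,973,900.00.
DOL = £10,480,617.00 ÷ £6,872,917.00 = 1.5249; DFL = £6,872,917.00 ÷ £3,899,017.00 = 1.7627.
DCL = DOL × DFL = 1.5249 × 1.7627 = 2.6879.

2.69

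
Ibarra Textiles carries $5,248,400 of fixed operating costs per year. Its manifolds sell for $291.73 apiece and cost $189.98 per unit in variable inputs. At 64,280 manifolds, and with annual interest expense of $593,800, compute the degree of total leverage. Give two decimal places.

9.37

At 64,280 units, contribution = 64,280 × $101.75 = $6,540,490.00.
Operating income = contribution − fixed costs = $6,540,490.00 − $5,248,400 = $1,292,090.00. Interest = $593,800.00.
DOL = $6,540,490.00 ÷ $1,292,090.00 = 5.0619; DFL = $1,292,090.00 ÷ $698,290.00 = 1.8504.
Combined leverage = 5.0619 × 1.8504 = 9.3665.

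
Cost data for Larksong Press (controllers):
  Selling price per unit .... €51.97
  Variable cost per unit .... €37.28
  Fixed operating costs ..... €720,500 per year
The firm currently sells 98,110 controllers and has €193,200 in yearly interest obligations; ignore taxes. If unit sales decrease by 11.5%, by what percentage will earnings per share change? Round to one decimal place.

Total contribution margin = 98,110 × €14.69 = €1,441,235.90.
EBIT = €1,441,235.90 − €720,500 = €720,735.90.
After interest of €193,200.00, pre-tax earnings = €527,535.90.
Degree of combined leverage = contribution ÷ (EBIT − I) = €1,441,235.90 ÷ €527,535.90 = 2.7320.
%ΔEPS = DCL × %ΔSales = 2.7320 × -11.5% = -31.4%.

-31.4%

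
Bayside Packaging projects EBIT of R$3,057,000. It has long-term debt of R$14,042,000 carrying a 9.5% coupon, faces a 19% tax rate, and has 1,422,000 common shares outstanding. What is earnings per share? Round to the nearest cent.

Interest = R$1,333,990.00, so EBT = R$3,057,000 − R$1,333,990.00 = R$1,723,010.00.
After tax at 19%: net income = R$1,723,010.00 × 0.81 = R$1,395,638.10.
EPS = R$1,395,638.10 ÷ 1,422,000 = R$0.98.

R$0.98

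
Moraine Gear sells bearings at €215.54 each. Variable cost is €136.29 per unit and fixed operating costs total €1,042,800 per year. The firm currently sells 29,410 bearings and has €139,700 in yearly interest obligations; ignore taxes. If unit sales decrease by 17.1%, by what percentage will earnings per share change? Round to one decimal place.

At 29,410 units, contribution = 29,410 × €79.25 = €2,330,742.50.
Operating income = contribution − fixed costs = €2,330,742.50 − €1,042,800 = €1,287,942.50.
Interest = €139,700.00, so EBIT − I = €1,148,242.50.
Degree of combined leverage = contribution ÷ (EBIT − I) = €2,330,742.50 ÷ €1,148,242.50 = 2.0298.
EPS therefore changes by 2.0298 × (-17.1%) = -34.7%.

-34.7%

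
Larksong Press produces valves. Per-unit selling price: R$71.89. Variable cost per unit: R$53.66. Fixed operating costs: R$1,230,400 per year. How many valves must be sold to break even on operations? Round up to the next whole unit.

67,494 valves

Each unit contributes R$71.89 − R$53.66 = R$18.23.
Break-even Q = R$1,230,400 / R$18.23 = 67,493.14 → 67,494 valves.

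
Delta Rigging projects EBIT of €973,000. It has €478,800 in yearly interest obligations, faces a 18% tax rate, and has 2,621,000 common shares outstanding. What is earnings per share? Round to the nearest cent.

€0.15

Pre-tax income = €973,000 − €478,800.00 = €494,200.00.
Net income = €494,200.00 × (1 − 0.18) = €405,244.00.
EPS = €405,244.00 ÷ 2,621,000 = €0.15.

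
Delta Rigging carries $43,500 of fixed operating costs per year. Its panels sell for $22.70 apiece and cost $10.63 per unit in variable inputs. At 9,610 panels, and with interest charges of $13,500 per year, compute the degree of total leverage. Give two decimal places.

Contribution at this volume is 9,610 × $12.07 = $115,992.70.
Operating income = contribution − fixed costs = $115,992.70 − $43,500 = $72,492.70. Interest = $13,500.00, so EBIT − I = $58,992.70.
Degree of total leverage = total CM / (EBIT − interest) = $115,992.70 / $58,992.70 = 1.9662.

1.97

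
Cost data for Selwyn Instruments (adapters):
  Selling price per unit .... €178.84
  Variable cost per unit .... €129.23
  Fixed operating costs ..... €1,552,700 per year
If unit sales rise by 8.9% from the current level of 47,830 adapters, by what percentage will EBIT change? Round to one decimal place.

Contribution at this volume is 47,830 × €49.61 = €2,372,846.30.
EBIT = €2,372,846.30 − €1,552,700 = €820,146.30.
So DOL = total CM / EBIT = €2,372,846.30 / €820,146.30 = 2.8932.
%ΔEBIT = DOL × %ΔSales = 2.8932 × +8.9% = +25.7%.

+25.7%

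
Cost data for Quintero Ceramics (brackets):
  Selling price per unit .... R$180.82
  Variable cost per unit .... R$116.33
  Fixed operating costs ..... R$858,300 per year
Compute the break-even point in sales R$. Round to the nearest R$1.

R$2,406,541

Contribution margin per unit = R$180.82 − R$116.33 = R$64.49, a CM ratio of R$64.49 ÷ R$180.82 = 0.3567.
Break-even revenue = fixed costs × price ÷ CM = R$858,300 × R$180.82 ÷ R$64.49 = R$2,406,541.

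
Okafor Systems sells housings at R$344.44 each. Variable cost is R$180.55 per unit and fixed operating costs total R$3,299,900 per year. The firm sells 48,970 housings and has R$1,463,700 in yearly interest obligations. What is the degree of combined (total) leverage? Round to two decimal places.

2.46

Contribution at this volume is 48,970 × R$163.89 = R$8,025,693.30.
EBIT = R$8,025,693.30 − R$3,299,900 = R$4,725,793.30. Interest = R$1,463,700.00.
DOL = R$8,025,693.30 ÷ R$4,725,793.30 = 1.6983; DFL = R$4,725,793.30 ÷ R$3,262,093.30 = 1.4487.
DCL = DOL × DFL = 1.6983 × 1.4487 = 2.4603.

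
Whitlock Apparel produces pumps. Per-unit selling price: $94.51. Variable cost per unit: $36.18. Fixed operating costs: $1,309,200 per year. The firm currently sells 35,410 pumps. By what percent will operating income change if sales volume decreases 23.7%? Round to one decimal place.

At 35,410 units, contribution = 35,410 × $58.33 = $2,065,465.30.
Operating income = contribution − fixed costs = $2,065,465.30 − $1,309,200 = $756,265.30.
DOL = contribution ÷ EBIT = $2,065,465.30 ÷ $756,265.30 = 2.7311.
So EBIT moves 2.7311 × (-23.7%) = -64.7%.

-64.7%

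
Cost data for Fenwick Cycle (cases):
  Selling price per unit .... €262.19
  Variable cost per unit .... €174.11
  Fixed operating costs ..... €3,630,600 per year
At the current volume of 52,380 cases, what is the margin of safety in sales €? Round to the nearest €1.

Each unit contributes €262.19 − €174.11 = €88.08. Break-even units = €3,630,600 ÷ €88.08 = 41,219.35; break-even revenue = 41,219.35 × €262.19 = €10,807,300.34.
Current sales = 52,380 × €262.19 = €13,733,512.20.
Margin of safety = €13,733,512.20 − €10,807,300.34 = €2,926,212.

€2,926,212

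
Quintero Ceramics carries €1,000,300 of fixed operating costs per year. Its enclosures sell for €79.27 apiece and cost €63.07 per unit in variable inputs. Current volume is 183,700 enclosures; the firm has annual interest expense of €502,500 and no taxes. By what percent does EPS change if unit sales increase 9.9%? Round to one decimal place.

Total contribution margin = 183,700 × €16.20 = €2,975,940.00.
Operating income = contribution − fixed costs = €2,975,940.00 − €1,000,300 = €1,975,640.00.
After interest of €502,500.00, pre-tax earnings = €1,473,140.00.
Degree of combined leverage = contribution ÷ (EBIT − I) = €2,975,940.00 ÷ €1,473,140.00 = 2.0201.
EPS therefore changes by 2.0201 × (+9.9%) = +20.0%.

+20.0%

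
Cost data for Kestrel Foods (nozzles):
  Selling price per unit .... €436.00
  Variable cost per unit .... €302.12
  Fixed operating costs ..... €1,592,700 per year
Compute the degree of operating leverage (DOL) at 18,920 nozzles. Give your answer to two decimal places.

Contribution at this volume is 18,920 × €133.88 = €2,533,009.60.
Operating income = contribution − fixed costs = €2,533,009.60 − €1,592,700 = €940,309.60.
So DOL = total CM / EBIT = €2,533,009.60 / €940,309.60 = 2.6938.

2.69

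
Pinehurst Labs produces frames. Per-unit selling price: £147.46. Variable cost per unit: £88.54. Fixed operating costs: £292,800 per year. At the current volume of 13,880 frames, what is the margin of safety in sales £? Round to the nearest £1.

£1,313,950

Each unit contributes £147.46 − £88.54 = £58.92. Break-even units = £292,800 ÷ £58.92 = 4,969.45; break-even revenue = 4,969.45 × £147.46 = £732,795.11.
Current sales = 13,880 × £147.46 = £2,046,744.80.
Margin of safety = £2,046,744.80 − £732,795.11 = £1,313,950.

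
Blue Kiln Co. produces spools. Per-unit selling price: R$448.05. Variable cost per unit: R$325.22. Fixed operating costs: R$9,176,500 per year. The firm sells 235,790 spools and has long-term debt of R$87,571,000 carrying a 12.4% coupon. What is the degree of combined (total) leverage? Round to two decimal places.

3.24

At 235,790 units, contribution = 235,790 × R$122.83 = R$28,962,085.70.
Operating income = contribution − fixed costs = R$28,962,085.70 − R$9,176,500 = R$19,785,585.70. Interest = R$10,858,804.00.
DOL = R$28,962,085.70 ÷ R$19,785,585.70 = 1.4638; DFL = R$19,785,585.70 ÷ R$8,926,781.70 = 2.2164.
Combined leverage = 1.4638 × 2.2164 = 3.2444.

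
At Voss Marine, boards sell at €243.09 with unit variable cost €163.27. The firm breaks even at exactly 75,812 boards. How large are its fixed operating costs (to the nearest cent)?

Contribution margin per unit = €243.09 − €163.27 = €79.82.
Since BE = FC / CM, FC = 75,812 × €79.82 = €6,051,313.84.

€6,051,313.84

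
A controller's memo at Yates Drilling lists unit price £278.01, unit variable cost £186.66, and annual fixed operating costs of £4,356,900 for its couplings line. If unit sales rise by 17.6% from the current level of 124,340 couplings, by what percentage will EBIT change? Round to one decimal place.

+28.6%

Contribution at this volume is 124,340 × £91.35 = £11,358,459.00.
Subtracting fixed costs: EBIT = £11,358,459.00 − £4,356,900 = £7,001,559.00.
So DOL = total CM / EBIT = £11,358,459.00 / £7,001,559.00 = 1.6223.
So EBIT moves 1.6223 × (+17.6%) = +28.6%.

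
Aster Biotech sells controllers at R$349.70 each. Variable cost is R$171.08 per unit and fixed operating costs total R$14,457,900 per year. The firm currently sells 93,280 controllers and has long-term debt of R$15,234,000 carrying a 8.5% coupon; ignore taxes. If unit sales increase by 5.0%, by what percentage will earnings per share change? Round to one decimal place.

+91.7%

At 93,280 units, contribution = 93,280 × R$178.62 = R$16,661,673.60.
Operating income = contribution − fixed costs = R$16,661,673.60 − R$14,457,900 = R$2,203,773.60.
Interest = R$1,294,890.00, so EBIT − I = R$908,883.60.
Degree of combined leverage = contribution ÷ (EBIT − I) = R$16,661,673.60 ÷ R$908,883.60 = 18.3320.
EPS therefore changes by 18.3320 × (+5.0%) = +91.7%.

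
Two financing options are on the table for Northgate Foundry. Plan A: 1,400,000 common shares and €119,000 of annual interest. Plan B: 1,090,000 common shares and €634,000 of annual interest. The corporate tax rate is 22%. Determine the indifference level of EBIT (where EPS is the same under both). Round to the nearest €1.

At indifference, (EBIT − 119,000)(1 − t)/1,400,000 = (EBIT − 634,000)(1 − t)/1,090,000.
Cancelling (1 − t) and cross-multiplying: 1,090,000·(EBIT − 119,000) = 1,400,000·(EBIT − 634,000).
Solving, EBIT = (634,000·1,400,000 − 119,000·1,090,000) / (1,400,000 − 1,090,000) = 757,890,000,000 / 310,000 = 2,444,806.45.

€2,444,806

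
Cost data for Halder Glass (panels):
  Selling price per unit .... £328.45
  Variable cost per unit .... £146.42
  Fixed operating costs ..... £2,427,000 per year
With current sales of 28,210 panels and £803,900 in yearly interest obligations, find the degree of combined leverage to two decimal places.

Total contribution margin = 28,210 × £182.03 = £5,135,066.30.
EBIT = £5,135,066.30 − £2,427,000 = £2,708,066.30. Interest = £803,900.00, so EBIT − I = £1,904,166.30.
Degree of total leverage = total CM / (EBIT − interest) = £5,135,066.30 / £1,904,166.30 = 2.6968.

2.70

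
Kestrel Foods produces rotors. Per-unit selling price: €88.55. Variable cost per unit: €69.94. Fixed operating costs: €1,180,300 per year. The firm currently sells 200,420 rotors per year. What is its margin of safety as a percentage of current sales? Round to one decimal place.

68.4%

Contribution margin per unit = €88.55 − €69.94 = €18.61. Break-even units = €1,180,300 ÷ €18.61 = 63,422.89; break-even revenue = 63,422.89 × €88.55 = €5,616,096.99.
Current sales = 200,420 × €88.55 = €17,747,191.00.
Margin of safety = (€17,747,191.00 − €5,616,096.99) ÷ €17,747,191.00 = 68.4%.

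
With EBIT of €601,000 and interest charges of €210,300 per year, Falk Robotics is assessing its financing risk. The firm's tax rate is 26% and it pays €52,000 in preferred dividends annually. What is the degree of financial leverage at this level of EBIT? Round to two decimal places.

1.88

Interest = €210,300.00.
Preferred dividends grossed up pre-tax: €52,000 / (1 − 0.26) = €70,270.27.
DFL = EBIT ÷ [EBIT − I − D_p/(1−t)] = €601,000 ÷ [€601,000 − €210,300.00 − €70,270.27] = €601,000 ÷ €320,429.73 = 1.8756.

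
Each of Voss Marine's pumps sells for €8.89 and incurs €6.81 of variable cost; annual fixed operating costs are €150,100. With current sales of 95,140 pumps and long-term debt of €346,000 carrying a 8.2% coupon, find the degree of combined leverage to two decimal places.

10.19

Contribution at this volume is 95,140 × €2.08 = €197,891.20.
EBIT = €197,891.20 − €150,100 = €47,791.20. Interest = €28,372.00, so EBIT − I = €19,419.20.
DCL = contribution ÷ (EBIT − I) = €197,891.20 ÷ €19,419.20 = 10.1905.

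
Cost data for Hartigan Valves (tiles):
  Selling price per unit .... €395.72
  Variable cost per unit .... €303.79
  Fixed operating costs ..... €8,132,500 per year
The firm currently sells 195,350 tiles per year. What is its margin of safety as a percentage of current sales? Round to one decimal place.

Contribution margin per unit = €395.72 − €303.79 = €91.93. Break-even units = €8,132,500 ÷ €91.93 = 88,464.05; break-even revenue = 88,464.05 × €395.72 = €35,006,993.36.
Current sales = 195,350 × €395.72 = €77,303,902.00.
Margin of safety = (€77,303,902.00 − €35,006,993.36) ÷ €77,303,902.00 = 54.7%.

54.7%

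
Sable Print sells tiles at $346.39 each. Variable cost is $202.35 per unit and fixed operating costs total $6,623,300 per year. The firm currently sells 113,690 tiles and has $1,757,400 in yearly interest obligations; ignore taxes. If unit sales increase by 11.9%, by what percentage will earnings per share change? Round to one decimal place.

+24.4%

At 113,690 units, contribution = 113,690 × $144.04 = $16,375,907.60.
Operating income = contribution − fixed costs = $16,375,907.60 − $6,623,300 = $9,752,607.60.
After interest of $1,757,400.00, pre-tax earnings = $7,995,207.60.
Degree of combined leverage = contribution ÷ (EBIT − I) = $16,375,907.60 ÷ $7,995,207.60 = 2.0482.
%ΔEPS = DCL × %ΔSales = 2.0482 × +11.9% = +24.4%.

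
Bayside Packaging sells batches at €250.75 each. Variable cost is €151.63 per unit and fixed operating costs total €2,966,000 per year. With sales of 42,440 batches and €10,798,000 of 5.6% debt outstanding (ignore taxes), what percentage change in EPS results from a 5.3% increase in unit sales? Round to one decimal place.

Contribution at this volume is 42,440 × €99.12 = €4,206,652.80.
Subtracting fixed costs: EBIT = €4,206,652.80 − €2,966,000 = €1,240,652.80.
After interest of €604,688.00, pre-tax earnings = €635,964.80.
Degree of combined leverage = contribution ÷ (EBIT − I) = €4,206,652.80 ÷ €635,964.80 = 6.6146.
%ΔEPS = DCL × %ΔSales = 6.6146 × +5.3% = +35.1%.

+35.1%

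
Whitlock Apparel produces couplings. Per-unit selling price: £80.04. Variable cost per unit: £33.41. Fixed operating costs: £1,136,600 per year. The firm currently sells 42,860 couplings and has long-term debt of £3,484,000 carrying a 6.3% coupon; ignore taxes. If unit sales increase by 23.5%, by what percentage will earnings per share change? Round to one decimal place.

+73.1%

Total contribution margin = 42,860 × £46.63 = £1,998,561.80.
Subtracting fixed costs: EBIT = £1,998,561.80 − £1,136,600 = £861,961.80.
After interest of £219,492.00, pre-tax earnings = £642,469.80.
DCL = total CM / (EBIT − I) = £1,998,561.80 / £642,469.80 = 3.1107.
%ΔEPS = DCL × %ΔSales = 3.1107 × +23.5% = +73.1%.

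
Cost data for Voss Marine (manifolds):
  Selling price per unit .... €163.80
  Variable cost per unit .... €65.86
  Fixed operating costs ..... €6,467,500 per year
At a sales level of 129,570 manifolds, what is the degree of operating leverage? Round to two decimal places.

Contribution at this volume is 129,570 × €97.94 = €12,690,085.80.
EBIT = €12,690,085.80 − €6,467,500 = €6,222,585.80.
So DOL = total CM / EBIT = €12,690,085.80 / €6,222,585.80 = 2.0394.

2.04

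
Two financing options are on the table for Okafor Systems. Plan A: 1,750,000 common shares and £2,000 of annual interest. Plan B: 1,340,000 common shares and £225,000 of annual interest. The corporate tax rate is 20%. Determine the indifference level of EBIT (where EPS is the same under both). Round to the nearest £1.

£953,829

Set EPS_A = EPS_B: (EBIT − £2,000)(1 − 0.20) ÷ 1,750,000 = (EBIT − £225,000)(1 − 0.20) ÷ 1,340,000.
Cancelling (1 − t) and cross-multiplying: 1,340,000·(EBIT − 2,000) = 1,750,000·(EBIT − 225,000).
Solving, EBIT = (225,000·1,750,000 − 2,000·1,340,000) / (1,750,000 − 1,340,000) = 391,070,000,000 / 410,000 = 953,829.27.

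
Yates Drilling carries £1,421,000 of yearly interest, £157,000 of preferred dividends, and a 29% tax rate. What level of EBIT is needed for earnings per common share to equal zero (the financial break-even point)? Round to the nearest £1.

£1,642,127

Grossing the preferred dividend up to pre-tax terms: £157,000 / (1 − 0.29) = £221,126.76.
EPS = 0 when EBIT covers interest plus the pre-tax preferred burden: £1,421,000 + £221,126.76 = £1,642,126.76.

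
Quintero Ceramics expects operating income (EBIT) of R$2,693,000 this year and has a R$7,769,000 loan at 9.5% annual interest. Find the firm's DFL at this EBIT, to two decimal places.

Annual interest charges come to R$738,055.00.
Degree of financial leverage = EBIT / (EBIT − interest) = R$2,693,000 / R$1,954,945.00 = 1.3775.

1.38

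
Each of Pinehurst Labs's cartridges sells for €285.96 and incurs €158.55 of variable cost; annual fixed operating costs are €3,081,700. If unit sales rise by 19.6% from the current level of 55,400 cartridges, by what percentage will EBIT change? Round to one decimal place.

Contribution at this volume is 55,400 × €127.41 = €7,058,514.00.
EBIT = €7,058,514.00 − €3,081,700 = €3,976,814.00.
Degree of operating leverage = €7,058,514.00 / €3,976,814.00 = 1.7749.
%ΔEBIT = DOL × %ΔSales = 1.7749 × +19.6% = +34.8%.

+34.8%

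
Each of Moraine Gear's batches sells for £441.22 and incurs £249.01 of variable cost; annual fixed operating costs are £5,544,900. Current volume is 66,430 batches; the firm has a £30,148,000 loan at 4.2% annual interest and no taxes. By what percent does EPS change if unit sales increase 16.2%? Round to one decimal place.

At 66,430 units, contribution = 66,430 × £192.21 = £12,768,510.30.
Operating income = contribution − fixed costs = £12,768,510.30 − £5,544,900 = £7,223,610.30.
After interest of £1,266,216.00, pre-tax earnings = £5,957,394.30.
Degree of combined leverage = contribution ÷ (EBIT − I) = £12,768,510.30 ÷ £5,957,394.30 = 2.1433.
EPS therefore changes by 2.1433 × (+16.2%) = +34.7%.

+34.7%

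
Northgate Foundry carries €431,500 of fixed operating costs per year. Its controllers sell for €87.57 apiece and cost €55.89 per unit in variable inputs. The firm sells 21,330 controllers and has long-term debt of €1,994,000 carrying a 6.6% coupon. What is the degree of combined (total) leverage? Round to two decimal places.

6.00

Total contribution margin = 21,330 × €31.68 = €675,734.40.
EBIT = €675,734.40 − €431,500 = €244,234.40. Interest = €131,604.00.
DOL = €675,734.40 ÷ €244,234.40 = 2.7667; DFL = €244,234.40 ÷ €112,630.40 = 2.1685.
DCL = DOL × DFL = 2.7667 × 2.1685 = 5.9996.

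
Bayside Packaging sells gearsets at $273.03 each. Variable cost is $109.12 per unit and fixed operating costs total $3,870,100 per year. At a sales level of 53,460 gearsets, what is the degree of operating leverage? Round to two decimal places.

At 53,460 units, contribution = 53,460 × $163.91 = $8,762,628.60.
Subtracting fixed costs: EBIT = $8,762,628.60 − $3,870,100 = $4,892,528.60.
DOL = contribution ÷ EBIT = $8,762,628.60 ÷ $4,892,528.60 = 1.7910.

1.79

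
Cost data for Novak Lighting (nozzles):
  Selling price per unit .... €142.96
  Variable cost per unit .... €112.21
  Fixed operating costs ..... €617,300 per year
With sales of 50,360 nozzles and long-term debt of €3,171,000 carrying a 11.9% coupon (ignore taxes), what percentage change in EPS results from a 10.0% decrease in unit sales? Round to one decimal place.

Contribution at this volume is 50,360 × €30.75 = €1,548,570.00.
Subtracting fixed costs: EBIT = €1,548,570.00 − €617,300 = €931,270.00.
Interest = €377,349.00, so EBIT − I = €553,921.00.
DCL = total CM / (EBIT − I) = €1,548,570.00 / €553,921.00 = 2.7957.
%ΔEPS = DCL × %ΔSales = 2.7957 × -10.0% = -28.0%.

-28.0%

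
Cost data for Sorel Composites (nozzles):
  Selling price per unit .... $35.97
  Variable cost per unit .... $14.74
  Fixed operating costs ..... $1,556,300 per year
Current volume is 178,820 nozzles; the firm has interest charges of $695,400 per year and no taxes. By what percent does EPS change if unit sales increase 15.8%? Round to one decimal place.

+38.8%

At 178,820 units, contribution = 178,820 × $21.23 = $3,796,348.60.
Operating income = contribution − fixed costs = $3,796,348.60 − $1,556,300 = $2,240,048.60.
Interest = $695,400.00, so EBIT − I = $1,544,648.60.
Degree of combined leverage = contribution ÷ (EBIT − I) = $3,796,348.60 ÷ $1,544,648.60 = 2.4577.
EPS therefore changes by 2.4577 × (+15.8%) = +38.8%.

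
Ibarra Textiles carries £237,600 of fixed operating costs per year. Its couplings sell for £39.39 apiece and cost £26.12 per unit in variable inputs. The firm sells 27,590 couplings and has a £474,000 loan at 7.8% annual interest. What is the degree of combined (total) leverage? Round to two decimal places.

Total contribution margin = 27,590 × £13.27 = £366,119.30.
Subtracting fixed costs: EBIT = £366,119.30 − £237,600 = £128,519.30. Interest = £36,972.00.
DOL = £366,119.30 ÷ £128,519.30 = 2.8487; DFL = £128,519.30 ÷ £91,547.30 = 1.4039.
DCL = DOL × DFL = 2.8487 × 1.4039 = 3.9993.

4.00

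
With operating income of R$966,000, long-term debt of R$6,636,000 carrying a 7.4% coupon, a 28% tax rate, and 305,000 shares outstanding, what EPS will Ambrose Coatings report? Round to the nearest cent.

R$1.12

Pre-tax income = R$966,000 − R$491,064.00 = R$474,936.00.
Net income = R$474,936.00 × (1 − 0.28) = R$341,953.92.
Per share: R$341,953.92 / 305,000 shares = R$1.12.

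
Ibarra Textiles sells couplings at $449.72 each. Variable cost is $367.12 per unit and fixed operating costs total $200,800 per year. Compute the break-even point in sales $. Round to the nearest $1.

$1,093,266

Contribution margin per unit = $449.72 − $367.12 = $82.60, a CM ratio of $82.60 ÷ $449.72 = 0.1837.
Break-even revenue = fixed costs × price ÷ CM = $200,800 × $449.72 ÷ $82.60 = $1,093,266.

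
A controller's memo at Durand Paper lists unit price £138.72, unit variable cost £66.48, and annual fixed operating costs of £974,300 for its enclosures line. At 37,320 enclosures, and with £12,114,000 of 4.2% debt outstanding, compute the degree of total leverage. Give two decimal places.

2.22

Total contribution margin = 37,320 × £72.24 = £2,695,996.80.
Subtracting fixed costs: EBIT = £2,695,996.80 − £974,300 = £1,721,696.80. Interest = £508,788.00, so EBIT − I = £1,212,908.80.
DCL = contribution ÷ (EBIT − I) = £2,695,996.80 ÷ £1,212,908.80 = 2.2228.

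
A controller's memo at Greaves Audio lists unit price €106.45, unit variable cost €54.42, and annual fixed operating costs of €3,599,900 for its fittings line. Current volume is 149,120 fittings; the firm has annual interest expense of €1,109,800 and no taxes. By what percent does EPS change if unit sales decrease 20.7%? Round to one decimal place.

Total contribution margin = 149,120 × €52.03 = €7,758,713.60.
Subtracting fixed costs: EBIT = €7,758,713.60 − €3,599,900 = €4,158,813.60.
After interest of €1,109,800.00, pre-tax earnings = €3,049,013.60.
Degree of combined leverage = contribution ÷ (EBIT − I) = €7,758,713.60 ÷ €3,049,013.60 = 2.5447.
EPS therefore changes by 2.5447 × (-20.7%) = -52.7%.

-52.7%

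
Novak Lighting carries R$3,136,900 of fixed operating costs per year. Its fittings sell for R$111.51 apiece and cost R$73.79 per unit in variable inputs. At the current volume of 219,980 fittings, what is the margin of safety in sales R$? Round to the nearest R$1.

R$15,256,488

Contribution margin per unit = R$111.51 − R$73.79 = R$37.72. Break-even units = R$3,136,900 ÷ R$37.72 = 83,162.78; break-even revenue = 83,162.78 × R$111.51 = R$9,273,481.42.
Actual sales revenue = 219,980 × R$111.51 = R$24,529,969.80.
Margin of safety = R$24,529,969.80 − R$9,273,481.42 = R$15,256,488.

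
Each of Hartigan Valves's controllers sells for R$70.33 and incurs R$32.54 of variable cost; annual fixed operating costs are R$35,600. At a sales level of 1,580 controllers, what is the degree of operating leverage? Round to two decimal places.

2.48

Contribution at this volume is 1,580 × R$37.79 = R$59,708.20.
EBIT = R$59,708.20 − R$35,600 = R$24,108.20.
DOL = contribution ÷ EBIT = R$59,708.20 ÷ R$24,108.20 = 2.4767.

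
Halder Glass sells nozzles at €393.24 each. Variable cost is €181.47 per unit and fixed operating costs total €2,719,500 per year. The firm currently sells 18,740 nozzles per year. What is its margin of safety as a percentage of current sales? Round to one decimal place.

31.5%

Contribution margin per unit = €393.24 − €181.47 = €211.77. Break-even units = €2,719,500 ÷ €211.77 = 12,841.76; break-even revenue = 12,841.76 × €393.24 = €5,049,894.60.
Current sales = 18,740 × €393.24 = €7,369,317.60.
Margin of safety = (€7,369,317.60 − €5,049,894.60) ÷ €7,369,317.60 = 31.5%.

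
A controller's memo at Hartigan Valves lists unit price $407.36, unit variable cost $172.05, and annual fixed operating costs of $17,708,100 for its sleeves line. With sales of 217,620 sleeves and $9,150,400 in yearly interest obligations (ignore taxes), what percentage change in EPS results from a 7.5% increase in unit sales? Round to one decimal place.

+15.8%

At 217,620 units, contribution = 217,620 × $235.31 = $51,208,162.20.
Operating income = contribution − fixed costs = $51,208,162.20 − $17,708,100 = $33,500,062.20.
After interest of $9,150,400.00, pre-tax earnings = $24,349,662.20.
DCL = total CM / (EBIT − I) = $51,208,162.20 / $24,349,662.20 = 2.1030.
%ΔEPS = DCL × %ΔSales = 2.1030 × +7.5% = +15.8%.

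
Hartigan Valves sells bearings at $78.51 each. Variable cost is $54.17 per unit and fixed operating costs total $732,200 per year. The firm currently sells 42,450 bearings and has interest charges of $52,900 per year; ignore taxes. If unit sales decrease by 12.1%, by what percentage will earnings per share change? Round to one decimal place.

Total contribution margin = 42,450 × $24.34 = $1,033,233.00.
Subtracting fixed costs: EBIT = $1,033,233.00 − $732,200 = $301,033.00.
After interest of $52,900.00, pre-tax earnings = $248,133.00.
DCL = total CM / (EBIT − I) = $1,033,233.00 / $248,133.00 = 4.1640.
%ΔEPS = DCL × %ΔSales = 4.1640 × -12.1% = -50.4%.

-50.4%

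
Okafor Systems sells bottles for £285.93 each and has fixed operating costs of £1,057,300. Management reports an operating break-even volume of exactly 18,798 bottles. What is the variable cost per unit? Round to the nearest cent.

Contribution per unit must be FC / Q = £1,057,300 / 18,798 = £56.2453.
Hence VC = price − CM = £285.93 − £56.2453 = £229.68.

£229.68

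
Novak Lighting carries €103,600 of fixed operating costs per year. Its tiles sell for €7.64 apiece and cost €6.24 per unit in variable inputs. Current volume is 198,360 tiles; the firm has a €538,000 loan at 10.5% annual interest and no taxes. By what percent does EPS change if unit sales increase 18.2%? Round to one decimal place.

+43.0%

Total contribution margin = 198,360 × €1.40 = €277,704.00.
Operating income = contribution − fixed costs = €277,704.00 − €103,600 = €174,104.00.
After interest of €56,490.00, pre-tax earnings = €117,614.00.
Degree of combined leverage = contribution ÷ (EBIT − I) = €277,704.00 ÷ €117,614.00 = 2.3611.
%ΔEPS = DCL × %ΔSales = 2.3611 × +18.2% = +43.0%.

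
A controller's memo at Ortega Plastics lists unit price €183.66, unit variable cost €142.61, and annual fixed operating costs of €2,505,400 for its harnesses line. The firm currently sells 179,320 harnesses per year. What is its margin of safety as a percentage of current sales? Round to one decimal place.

Contribution margin per unit = €183.66 − €142.61 = €41.05. Break-even units = €2,505,400 ÷ €41.05 = 61,032.89; break-even revenue = 61,032.89 × €183.66 = €11,209,299.98.
Actual sales revenue = 179,320 × €183.66 = €32,933,911.20.
Margin of safety = (€32,933,911.20 − €11,209,299.98) ÷ €32,933,911.20 = 66.0%.

66.0%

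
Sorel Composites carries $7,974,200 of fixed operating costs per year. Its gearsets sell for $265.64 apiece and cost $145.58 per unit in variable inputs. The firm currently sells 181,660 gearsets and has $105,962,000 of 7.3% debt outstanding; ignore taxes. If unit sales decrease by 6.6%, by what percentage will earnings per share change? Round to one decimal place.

-23.6%

At 181,660 units, contribution = 181,660 × $120.06 = $21,810,099.60.
EBIT = $21,810,099.60 − $7,974,200 = $13,835,899.60.
After interest of $7,735,226.00, pre-tax earnings = $6,100,673.60.
DCL = total CM / (EBIT − I) = $21,810,099.60 / $6,100,673.60 = 3.5750.
EPS therefore changes by 3.5750 × (-6.6%) = -23.6%.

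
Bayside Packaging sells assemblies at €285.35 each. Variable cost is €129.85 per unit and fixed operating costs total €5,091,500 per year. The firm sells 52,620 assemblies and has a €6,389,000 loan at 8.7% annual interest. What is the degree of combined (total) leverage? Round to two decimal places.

Total contribution margin = 52,620 × €155.50 = €8,182,410.00.
Subtracting fixed costs: EBIT = €8,182,410.00 − €5,091,500 = €3,090,910.00. Interest = €555,843.00.
DOL = €8,182,410.00 ÷ €3,090,910.00 = 2.6472; DFL = €3,090,910.00 ÷ €2,535,067.00 = 1.2193.
DCL = DOL × DFL = 2.6472 × 1.2193 = 3.2277.

3.23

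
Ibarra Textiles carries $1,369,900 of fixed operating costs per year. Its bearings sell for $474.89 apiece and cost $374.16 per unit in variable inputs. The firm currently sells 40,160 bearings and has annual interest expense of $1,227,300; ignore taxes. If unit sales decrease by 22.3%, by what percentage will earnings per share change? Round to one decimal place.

-62.3%

Contribution at this volume is 40,160 × $100.73 = $4,045,316.80.
EBIT = $4,045,316.80 − $1,369,900 = $2,675,416.80.
After interest of $1,227,300.00, pre-tax earnings = $1,448,116.80.
Degree of combined leverage = contribution ÷ (EBIT − I) = $4,045,316.80 ÷ $1,448,116.80 = 2.7935.
EPS therefore changes by 2.7935 × (-22.3%) = -62.3%.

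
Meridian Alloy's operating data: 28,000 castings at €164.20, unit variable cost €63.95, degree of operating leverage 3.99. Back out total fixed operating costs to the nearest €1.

€2,103,491

At 28,000 units, contribution = 28,000 × €100.25 = €2,807,000.00.
Since DOL = CM ÷ EBIT, EBIT = €2,807,000.00 ÷ 3.99 = €703,508.77.
Fixed costs = CM − EBIT = €2,807,000.00 − €703,508.77 = €2,103,491.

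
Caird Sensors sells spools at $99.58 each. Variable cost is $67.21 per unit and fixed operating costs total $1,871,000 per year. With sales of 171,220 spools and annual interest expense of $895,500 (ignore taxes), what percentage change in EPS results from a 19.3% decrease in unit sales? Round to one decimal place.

Contribution at this volume is 171,220 × $32.37 = $5,542,391.40.
Operating income = contribution − fixed costs = $5,542,391.40 − $1,871,000 = $3,671,391.40.
After interest of $895,500.00, pre-tax earnings = $2,775,891.40.
DCL = total CM / (EBIT − I) = $5,542,391.40 / $2,775,891.40 = 1.9966.
%ΔEPS = DCL × %ΔSales = 1.9966 × -19.3% = -38.5%.

-38.5%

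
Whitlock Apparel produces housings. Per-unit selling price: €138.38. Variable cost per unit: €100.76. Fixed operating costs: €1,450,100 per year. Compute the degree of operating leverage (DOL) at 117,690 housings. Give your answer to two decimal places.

1.49

Contribution at this volume is 117,690 × €37.62 = €4,427,497.80.
EBIT = €4,427,497.80 − €1,450,100 = €2,977,397.80.
Degree of operating leverage = €4,427,497.80 / €2,977,397.80 = 1.4870.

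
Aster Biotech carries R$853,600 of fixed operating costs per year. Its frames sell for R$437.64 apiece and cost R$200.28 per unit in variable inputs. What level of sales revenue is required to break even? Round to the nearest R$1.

CM per unit = R$437.64 − R$200.28 = R$237.36; CM ratio = R$237.36 / R$437.64 = 0.5424.
Break-even revenue = fixed costs × price ÷ CM = R$853,600 × R$437.64 ÷ R$237.36 = R$1,573,852.

R$1,573,852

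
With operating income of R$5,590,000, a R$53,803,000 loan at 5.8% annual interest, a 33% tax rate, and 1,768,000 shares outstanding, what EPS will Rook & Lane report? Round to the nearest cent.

Pre-tax income = R$5,590,000 − R$3,120,574.00 = R$2,469,426.00.
Net income = R$2,469,426.00 × (1 − 0.33) = R$1,654,515.42.
Per share: R$1,654,515.42 / 1,768,000 shares = R$0.94.

R$0.94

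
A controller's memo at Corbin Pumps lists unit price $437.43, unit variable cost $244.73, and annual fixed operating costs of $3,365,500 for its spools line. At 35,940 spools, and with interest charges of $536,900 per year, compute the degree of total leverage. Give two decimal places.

2.29

Contribution at this volume is 35,940 × $192.70 = $6,925,638.00.
Subtracting fixed costs: EBIT = $6,925,638.00 − $3,365,500 = $3,560,138.00. Interest = $536,900.00, so EBIT − I = $3,023,238.00.
DCL = contribution ÷ (EBIT − I) = $6,925,638.00 ÷ $3,023,238.00 = 2.2908.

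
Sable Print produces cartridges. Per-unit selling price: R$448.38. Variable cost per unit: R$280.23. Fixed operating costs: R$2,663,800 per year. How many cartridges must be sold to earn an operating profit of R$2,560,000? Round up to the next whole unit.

Unit CM = price − variable cost = R$448.38 − R$280.23 = R$168.15.
Required volume = (fixed costs + target profit) ÷ CM = (R$2,663,800 + R$2,560,000) ÷ R$168.15 = 31,066.31, so 31,067 cartridges.

31,067 cartridges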